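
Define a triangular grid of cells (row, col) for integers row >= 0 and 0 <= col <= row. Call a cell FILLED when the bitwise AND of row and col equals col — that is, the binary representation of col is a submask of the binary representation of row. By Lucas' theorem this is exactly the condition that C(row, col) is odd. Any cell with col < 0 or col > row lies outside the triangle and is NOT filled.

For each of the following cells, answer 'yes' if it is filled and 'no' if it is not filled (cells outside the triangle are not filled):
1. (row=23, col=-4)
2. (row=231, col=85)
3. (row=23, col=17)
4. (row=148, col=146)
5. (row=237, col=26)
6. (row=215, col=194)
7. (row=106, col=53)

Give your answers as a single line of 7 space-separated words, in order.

(23,-4): col outside [0, 23] -> not filled
(231,85): row=0b11100111, col=0b1010101, row AND col = 0b1000101 = 69; 69 != 85 -> empty
(23,17): row=0b10111, col=0b10001, row AND col = 0b10001 = 17; 17 == 17 -> filled
(148,146): row=0b10010100, col=0b10010010, row AND col = 0b10010000 = 144; 144 != 146 -> empty
(237,26): row=0b11101101, col=0b11010, row AND col = 0b1000 = 8; 8 != 26 -> empty
(215,194): row=0b11010111, col=0b11000010, row AND col = 0b11000010 = 194; 194 == 194 -> filled
(106,53): row=0b1101010, col=0b110101, row AND col = 0b100000 = 32; 32 != 53 -> empty

Answer: no no yes no no yes no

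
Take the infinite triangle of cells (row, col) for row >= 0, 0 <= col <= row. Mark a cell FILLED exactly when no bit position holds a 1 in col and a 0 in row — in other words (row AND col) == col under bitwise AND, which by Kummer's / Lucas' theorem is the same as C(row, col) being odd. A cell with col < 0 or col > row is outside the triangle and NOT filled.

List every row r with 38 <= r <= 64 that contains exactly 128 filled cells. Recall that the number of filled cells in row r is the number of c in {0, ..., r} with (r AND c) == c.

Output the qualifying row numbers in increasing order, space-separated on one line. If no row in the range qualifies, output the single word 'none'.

Answer: none

Derivation:
Row r has 2^popcount(r) filled cells, so we need popcount(r) = log2(128) = 7.
Scan r = 38..64 and keep those with exactly 7 one-bits:
r=38=100110 popcount=3 -> skip
r=39=100111 popcount=4 -> skip
r=40=101000 popcount=2 -> skip
r=41=101001 popcount=3 -> skip
r=42=101010 popcount=3 -> skip
r=43=101011 popcount=4 -> skip
r=44=101100 popcount=3 -> skip
r=45=101101 popcount=4 -> skip
r=46=101110 popcount=4 -> skip
r=47=101111 popcount=5 -> skip
r=48=110000 popcount=2 -> skip
r=49=110001 popcount=3 -> skip
r=50=110010 popcount=3 -> skip
r=51=110011 popcount=4 -> skip
r=52=110100 popcount=3 -> skip
r=53=110101 popcount=4 -> skip
r=54=110110 popcount=4 -> skip
r=55=110111 popcount=5 -> skip
r=56=111000 popcount=3 -> skip
r=57=111001 popcount=4 -> skip
r=58=111010 popcount=4 -> skip
r=59=111011 popcount=5 -> skip
r=60=111100 popcount=4 -> skip
r=61=111101 popcount=5 -> skip
r=62=111110 popcount=5 -> skip
r=63=111111 popcount=6 -> skip
r=64=1000000 popcount=1 -> skip
Kept rows: none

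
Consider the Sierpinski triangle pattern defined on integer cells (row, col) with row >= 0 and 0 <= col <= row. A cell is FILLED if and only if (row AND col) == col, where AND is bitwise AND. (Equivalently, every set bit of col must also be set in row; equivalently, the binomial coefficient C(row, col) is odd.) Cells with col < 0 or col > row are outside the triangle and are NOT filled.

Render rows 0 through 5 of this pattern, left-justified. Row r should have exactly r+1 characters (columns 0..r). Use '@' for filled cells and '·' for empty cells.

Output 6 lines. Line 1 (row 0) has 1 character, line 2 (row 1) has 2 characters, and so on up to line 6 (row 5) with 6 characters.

Answer: @
@@
@·@
@@@@
@···@
@@··@@

Derivation:
r0=0: @
r1=1: @@
r2=10: @·@
r3=11: @@@@
r4=100: @···@
r5=101: @@··@@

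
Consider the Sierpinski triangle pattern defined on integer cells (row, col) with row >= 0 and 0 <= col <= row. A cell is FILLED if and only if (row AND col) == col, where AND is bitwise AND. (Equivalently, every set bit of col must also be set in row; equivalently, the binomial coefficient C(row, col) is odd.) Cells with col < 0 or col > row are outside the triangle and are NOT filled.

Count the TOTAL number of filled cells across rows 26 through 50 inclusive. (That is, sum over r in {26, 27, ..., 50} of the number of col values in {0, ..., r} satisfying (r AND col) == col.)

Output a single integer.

Answer: 278

Derivation:
r26=11010 pc3: +8 =8
r27=11011 pc4: +16 =24
r28=11100 pc3: +8 =32
r29=11101 pc4: +16 =48
r30=11110 pc4: +16 =64
r31=11111 pc5: +32 =96
r32=100000 pc1: +2 =98
r33=100001 pc2: +4 =102
r34=100010 pc2: +4 =106
r35=100011 pc3: +8 =114
r36=100100 pc2: +4 =118
r37=100101 pc3: +8 =126
r38=100110 pc3: +8 =134
r39=100111 pc4: +16 =150
r40=101000 pc2: +4 =154
r41=101001 pc3: +8 =162
r42=101010 pc3: +8 =170
r43=101011 pc4: +16 =186
r44=101100 pc3: +8 =194
r45=101101 pc4: +16 =210
r46=101110 pc4: +16 =226
r47=101111 pc5: +32 =258
r48=110000 pc2: +4 =262
r49=110001 pc3: +8 =270
r50=110010 pc3: +8 =278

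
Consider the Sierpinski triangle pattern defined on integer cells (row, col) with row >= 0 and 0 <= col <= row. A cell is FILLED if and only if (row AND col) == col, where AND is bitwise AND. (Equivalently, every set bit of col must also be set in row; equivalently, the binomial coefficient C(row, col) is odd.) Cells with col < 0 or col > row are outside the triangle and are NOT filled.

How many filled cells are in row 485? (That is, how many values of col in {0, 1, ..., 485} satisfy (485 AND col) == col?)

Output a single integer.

Answer: 64

Derivation:
485 in binary = 111100101
popcount(485) = number of 1-bits in 111100101 = 6
A col c satisfies (485 AND c) == c iff every set bit of c is also set in 485; each of the 6 set bits of 485 can independently be on or off in c.
count = 2^6 = 64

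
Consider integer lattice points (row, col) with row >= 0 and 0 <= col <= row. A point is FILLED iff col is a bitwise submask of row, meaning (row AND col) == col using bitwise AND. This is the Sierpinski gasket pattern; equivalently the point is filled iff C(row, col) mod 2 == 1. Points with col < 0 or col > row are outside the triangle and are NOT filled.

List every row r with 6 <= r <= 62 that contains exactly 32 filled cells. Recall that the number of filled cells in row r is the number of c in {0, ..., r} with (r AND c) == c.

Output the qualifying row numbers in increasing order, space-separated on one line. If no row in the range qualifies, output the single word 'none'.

Answer: 31 47 55 59 61 62

Derivation:
Row r has 2^popcount(r) filled cells, so we need popcount(r) = log2(32) = 5.
Scan r = 6..62 and keep those with exactly 5 one-bits:
r=6=110 popcount=2 -> skip
r=7=111 popcount=3 -> skip
r=8=1000 popcount=1 -> skip
r=9=1001 popcount=2 -> skip
r=10=1010 popcount=2 -> skip
r=11=1011 popcount=3 -> skip
r=12=1100 popcount=2 -> skip
r=13=1101 popcount=3 -> skip
r=14=1110 popcount=3 -> skip
r=15=1111 popcount=4 -> skip
r=16=10000 popcount=1 -> skip
r=17=10001 popcount=2 -> skip
r=18=10010 popcount=2 -> skip
r=19=10011 popcount=3 -> skip
r=20=10100 popcount=2 -> skip
r=21=10101 popcount=3 -> skip
r=22=10110 popcount=3 -> skip
r=23=10111 popcount=4 -> skip
r=24=11000 popcount=2 -> skip
r=25=11001 popcount=3 -> skip
r=26=11010 popcount=3 -> skip
r=27=11011 popcount=4 -> skip
r=28=11100 popcount=3 -> skip
r=29=11101 popcount=4 -> skip
r=30=11110 popcount=4 -> skip
r=31=11111 popcount=5 -> KEEP
r=32=100000 popcount=1 -> skip
r=33=100001 popcount=2 -> skip
r=34=100010 popcount=2 -> skip
r=35=100011 popcount=3 -> skip
r=36=100100 popcount=2 -> skip
r=37=100101 popcount=3 -> skip
r=38=100110 popcount=3 -> skip
r=39=100111 popcount=4 -> skip
r=40=101000 popcount=2 -> skip
r=41=101001 popcount=3 -> skip
r=42=101010 popcount=3 -> skip
r=43=101011 popcount=4 -> skip
r=44=101100 popcount=3 -> skip
r=45=101101 popcount=4 -> skip
r=46=101110 popcount=4 -> skip
r=47=101111 popcount=5 -> KEEP
r=48=110000 popcount=2 -> skip
r=49=110001 popcount=3 -> skip
r=50=110010 popcount=3 -> skip
r=51=110011 popcount=4 -> skip
r=52=110100 popcount=3 -> skip
r=53=110101 popcount=4 -> skip
r=54=110110 popcount=4 -> skip
r=55=110111 popcount=5 -> KEEP
r=56=111000 popcount=3 -> skip
r=57=111001 popcount=4 -> skip
r=58=111010 popcount=4 -> skip
r=59=111011 popcount=5 -> KEEP
r=60=111100 popcount=4 -> skip
r=61=111101 popcount=5 -> KEEP
r=62=111110 popcount=5 -> KEEP
Kept rows: 31 47 55 59 61 62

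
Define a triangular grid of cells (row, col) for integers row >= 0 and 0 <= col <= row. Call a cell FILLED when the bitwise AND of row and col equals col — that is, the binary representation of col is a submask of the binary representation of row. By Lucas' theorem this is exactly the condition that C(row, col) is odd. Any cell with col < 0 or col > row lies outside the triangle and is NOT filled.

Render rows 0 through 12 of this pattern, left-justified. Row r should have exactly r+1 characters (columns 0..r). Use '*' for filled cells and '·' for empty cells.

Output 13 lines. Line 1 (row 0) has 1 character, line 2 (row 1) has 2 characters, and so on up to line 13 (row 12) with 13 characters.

r0=0: *
r1=1: **
r2=10: *·*
r3=11: ****
r4=100: *···*
r5=101: **··**
r6=110: *·*·*·*
r7=111: ********
r8=1000: *·······*
r9=1001: **······**
r10=1010: *·*·····*·*
r11=1011: ****····****
r12=1100: *···*···*···*

Answer: *
**
*·*
****
*···*
**··**
*·*·*·*
********
*·······*
**······**
*·*·····*·*
****····****
*···*···*···*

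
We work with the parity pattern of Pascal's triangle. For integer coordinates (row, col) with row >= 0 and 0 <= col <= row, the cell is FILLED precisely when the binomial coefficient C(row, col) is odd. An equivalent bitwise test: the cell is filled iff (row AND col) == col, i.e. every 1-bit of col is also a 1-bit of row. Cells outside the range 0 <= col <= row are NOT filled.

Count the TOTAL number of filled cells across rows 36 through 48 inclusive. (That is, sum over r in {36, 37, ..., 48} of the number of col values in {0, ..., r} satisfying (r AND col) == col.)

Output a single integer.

r36=100100 pc2: +4 =4
r37=100101 pc3: +8 =12
r38=100110 pc3: +8 =20
r39=100111 pc4: +16 =36
r40=101000 pc2: +4 =40
r41=101001 pc3: +8 =48
r42=101010 pc3: +8 =56
r43=101011 pc4: +16 =72
r44=101100 pc3: +8 =80
r45=101101 pc4: +16 =96
r46=101110 pc4: +16 =112
r47=101111 pc5: +32 =144
r48=110000 pc2: +4 =148

Answer: 148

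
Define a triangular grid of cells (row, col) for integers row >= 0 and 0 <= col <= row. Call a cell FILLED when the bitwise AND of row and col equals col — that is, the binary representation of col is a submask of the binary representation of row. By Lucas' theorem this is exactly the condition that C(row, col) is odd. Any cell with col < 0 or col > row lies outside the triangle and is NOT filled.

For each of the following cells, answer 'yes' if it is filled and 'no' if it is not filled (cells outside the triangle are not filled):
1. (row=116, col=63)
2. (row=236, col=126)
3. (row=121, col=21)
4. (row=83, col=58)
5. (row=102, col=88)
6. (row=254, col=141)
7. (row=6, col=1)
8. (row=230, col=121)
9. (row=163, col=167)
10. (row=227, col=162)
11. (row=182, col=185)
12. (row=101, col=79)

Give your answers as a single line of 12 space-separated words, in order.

Answer: no no no no no no no no no yes no no

Derivation:
(116,63): row=0b1110100, col=0b111111, row AND col = 0b110100 = 52; 52 != 63 -> empty
(236,126): row=0b11101100, col=0b1111110, row AND col = 0b1101100 = 108; 108 != 126 -> empty
(121,21): row=0b1111001, col=0b10101, row AND col = 0b10001 = 17; 17 != 21 -> empty
(83,58): row=0b1010011, col=0b111010, row AND col = 0b10010 = 18; 18 != 58 -> empty
(102,88): row=0b1100110, col=0b1011000, row AND col = 0b1000000 = 64; 64 != 88 -> empty
(254,141): row=0b11111110, col=0b10001101, row AND col = 0b10001100 = 140; 140 != 141 -> empty
(6,1): row=0b110, col=0b1, row AND col = 0b0 = 0; 0 != 1 -> empty
(230,121): row=0b11100110, col=0b1111001, row AND col = 0b1100000 = 96; 96 != 121 -> empty
(163,167): col outside [0, 163] -> not filled
(227,162): row=0b11100011, col=0b10100010, row AND col = 0b10100010 = 162; 162 == 162 -> filled
(182,185): col outside [0, 182] -> not filled
(101,79): row=0b1100101, col=0b1001111, row AND col = 0b1000101 = 69; 69 != 79 -> empty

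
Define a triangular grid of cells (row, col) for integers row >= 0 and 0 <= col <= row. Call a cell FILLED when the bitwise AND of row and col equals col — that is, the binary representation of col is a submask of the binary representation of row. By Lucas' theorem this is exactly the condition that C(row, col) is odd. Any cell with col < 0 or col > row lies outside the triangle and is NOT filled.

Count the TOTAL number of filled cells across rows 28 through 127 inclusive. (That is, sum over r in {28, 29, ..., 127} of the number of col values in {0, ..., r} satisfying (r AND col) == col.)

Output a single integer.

r28=11100 pc3: +8 =8
r29=11101 pc4: +16 =24
r30=11110 pc4: +16 =40
r31=11111 pc5: +32 =72
r32=100000 pc1: +2 =74
r33=100001 pc2: +4 =78
r34=100010 pc2: +4 =82
r35=100011 pc3: +8 =90
r36=100100 pc2: +4 =94
r37=100101 pc3: +8 =102
r38=100110 pc3: +8 =110
r39=100111 pc4: +16 =126
r40=101000 pc2: +4 =130
r41=101001 pc3: +8 =138
r42=101010 pc3: +8 =146
r43=101011 pc4: +16 =162
r44=101100 pc3: +8 =170
r45=101101 pc4: +16 =186
r46=101110 pc4: +16 =202
r47=101111 pc5: +32 =234
r48=110000 pc2: +4 =238
r49=110001 pc3: +8 =246
r50=110010 pc3: +8 =254
r51=110011 pc4: +16 =270
r52=110100 pc3: +8 =278
r53=110101 pc4: +16 =294
r54=110110 pc4: +16 =310
r55=110111 pc5: +32 =342
r56=111000 pc3: +8 =350
r57=111001 pc4: +16 =366
r58=111010 pc4: +16 =382
r59=111011 pc5: +32 =414
r60=111100 pc4: +16 =430
r61=111101 pc5: +32 =462
r62=111110 pc5: +32 =494
r63=111111 pc6: +64 =558
r64=1000000 pc1: +2 =560
r65=1000001 pc2: +4 =564
r66=1000010 pc2: +4 =568
r67=1000011 pc3: +8 =576
r68=1000100 pc2: +4 =580
r69=1000101 pc3: +8 =588
r70=1000110 pc3: +8 =596
r71=1000111 pc4: +16 =612
r72=1001000 pc2: +4 =616
r73=1001001 pc3: +8 =624
r74=1001010 pc3: +8 =632
r75=1001011 pc4: +16 =648
r76=1001100 pc3: +8 =656
r77=1001101 pc4: +16 =672
r78=1001110 pc4: +16 =688
r79=1001111 pc5: +32 =720
r80=1010000 pc2: +4 =724
r81=1010001 pc3: +8 =732
r82=1010010 pc3: +8 =740
r83=1010011 pc4: +16 =756
r84=1010100 pc3: +8 =764
r85=1010101 pc4: +16 =780
r86=1010110 pc4: +16 =796
r87=1010111 pc5: +32 =828
r88=1011000 pc3: +8 =836
r89=1011001 pc4: +16 =852
r90=1011010 pc4: +16 =868
r91=1011011 pc5: +32 =900
r92=1011100 pc4: +16 =916
r93=1011101 pc5: +32 =948
r94=1011110 pc5: +32 =980
r95=1011111 pc6: +64 =1044
r96=1100000 pc2: +4 =1048
r97=1100001 pc3: +8 =1056
r98=1100010 pc3: +8 =1064
r99=1100011 pc4: +16 =1080
r100=1100100 pc3: +8 =1088
r101=1100101 pc4: +16 =1104
r102=1100110 pc4: +16 =1120
r103=1100111 pc5: +32 =1152
r104=1101000 pc3: +8 =1160
r105=1101001 pc4: +16 =1176
r106=1101010 pc4: +16 =1192
r107=1101011 pc5: +32 =1224
r108=1101100 pc4: +16 =1240
r109=1101101 pc5: +32 =1272
r110=1101110 pc5: +32 =1304
r111=1101111 pc6: +64 =1368
r112=1110000 pc3: +8 =1376
r113=1110001 pc4: +16 =1392
r114=1110010 pc4: +16 =1408
r115=1110011 pc5: +32 =1440
r116=1110100 pc4: +16 =1456
r117=1110101 pc5: +32 =1488
r118=1110110 pc5: +32 =1520
r119=1110111 pc6: +64 =1584
r120=1111000 pc4: +16 =1600
r121=1111001 pc5: +32 =1632
r122=1111010 pc5: +32 =1664
r123=1111011 pc6: +64 =1728
r124=1111100 pc5: +32 =1760
r125=1111101 pc6: +64 =1824
r126=1111110 pc6: +64 =1888
r127=1111111 pc7: +128 =2016

Answer: 2016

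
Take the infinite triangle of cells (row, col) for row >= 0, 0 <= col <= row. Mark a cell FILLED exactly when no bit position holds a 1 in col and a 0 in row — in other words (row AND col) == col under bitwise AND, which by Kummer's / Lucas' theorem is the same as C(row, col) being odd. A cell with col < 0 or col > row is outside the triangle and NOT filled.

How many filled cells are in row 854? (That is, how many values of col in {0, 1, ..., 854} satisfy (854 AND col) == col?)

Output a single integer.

Answer: 64

Derivation:
854 in binary = 1101010110
popcount(854) = number of 1-bits in 1101010110 = 6
A col c satisfies (854 AND c) == c iff every set bit of c is also set in 854; each of the 6 set bits of 854 can independently be on or off in c.
count = 2^6 = 64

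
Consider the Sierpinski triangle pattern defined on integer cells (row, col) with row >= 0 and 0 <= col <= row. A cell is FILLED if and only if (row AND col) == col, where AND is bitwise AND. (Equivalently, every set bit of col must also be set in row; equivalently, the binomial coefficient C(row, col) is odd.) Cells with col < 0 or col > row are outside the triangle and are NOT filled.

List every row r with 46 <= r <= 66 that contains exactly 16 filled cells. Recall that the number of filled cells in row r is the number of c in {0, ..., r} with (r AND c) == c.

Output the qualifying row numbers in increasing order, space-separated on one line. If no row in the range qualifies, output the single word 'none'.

Row r has 2^popcount(r) filled cells, so we need popcount(r) = log2(16) = 4.
Scan r = 46..66 and keep those with exactly 4 one-bits:
r=46=101110 popcount=4 -> KEEP
r=47=101111 popcount=5 -> skip
r=48=110000 popcount=2 -> skip
r=49=110001 popcount=3 -> skip
r=50=110010 popcount=3 -> skip
r=51=110011 popcount=4 -> KEEP
r=52=110100 popcount=3 -> skip
r=53=110101 popcount=4 -> KEEP
r=54=110110 popcount=4 -> KEEP
r=55=110111 popcount=5 -> skip
r=56=111000 popcount=3 -> skip
r=57=111001 popcount=4 -> KEEP
r=58=111010 popcount=4 -> KEEP
r=59=111011 popcount=5 -> skip
r=60=111100 popcount=4 -> KEEP
r=61=111101 popcount=5 -> skip
r=62=111110 popcount=5 -> skip
r=63=111111 popcount=6 -> skip
r=64=1000000 popcount=1 -> skip
r=65=1000001 popcount=2 -> skip
r=66=1000010 popcount=2 -> skip
Kept rows: 46 51 53 54 57 58 60

Answer: 46 51 53 54 57 58 60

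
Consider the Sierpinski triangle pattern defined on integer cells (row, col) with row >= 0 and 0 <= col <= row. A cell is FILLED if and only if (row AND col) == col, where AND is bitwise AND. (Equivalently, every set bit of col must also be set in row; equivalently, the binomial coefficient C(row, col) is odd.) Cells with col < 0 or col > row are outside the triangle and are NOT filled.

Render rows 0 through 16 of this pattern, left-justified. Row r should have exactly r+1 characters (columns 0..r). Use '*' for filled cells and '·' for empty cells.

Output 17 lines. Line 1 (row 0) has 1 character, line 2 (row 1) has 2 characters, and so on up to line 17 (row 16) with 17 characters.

r0=0: *
r1=1: **
r2=10: *·*
r3=11: ****
r4=100: *···*
r5=101: **··**
r6=110: *·*·*·*
r7=111: ********
r8=1000: *·······*
r9=1001: **······**
r10=1010: *·*·····*·*
r11=1011: ****····****
r12=1100: *···*···*···*
r13=1101: **··**··**··**
r14=1110: *·*·*·*·*·*·*·*
r15=1111: ****************
r16=10000: *···············*

Answer: *
**
*·*
****
*···*
**··**
*·*·*·*
********
*·······*
**······**
*·*·····*·*
****····****
*···*···*···*
**··**··**··**
*·*·*·*·*·*·*·*
****************
*···············*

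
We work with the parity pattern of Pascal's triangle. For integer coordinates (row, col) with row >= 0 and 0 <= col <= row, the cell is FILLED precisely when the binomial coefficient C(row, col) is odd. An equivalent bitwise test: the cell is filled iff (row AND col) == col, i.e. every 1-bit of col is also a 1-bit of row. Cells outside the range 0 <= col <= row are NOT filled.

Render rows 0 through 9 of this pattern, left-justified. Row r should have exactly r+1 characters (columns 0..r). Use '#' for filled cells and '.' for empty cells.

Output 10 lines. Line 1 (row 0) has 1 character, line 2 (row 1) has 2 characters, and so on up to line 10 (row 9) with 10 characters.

r0=0: #
r1=1: ##
r2=10: #.#
r3=11: ####
r4=100: #...#
r5=101: ##..##
r6=110: #.#.#.#
r7=111: ########
r8=1000: #.......#
r9=1001: ##......##

Answer: #
##
#.#
####
#...#
##..##
#.#.#.#
########
#.......#
##......##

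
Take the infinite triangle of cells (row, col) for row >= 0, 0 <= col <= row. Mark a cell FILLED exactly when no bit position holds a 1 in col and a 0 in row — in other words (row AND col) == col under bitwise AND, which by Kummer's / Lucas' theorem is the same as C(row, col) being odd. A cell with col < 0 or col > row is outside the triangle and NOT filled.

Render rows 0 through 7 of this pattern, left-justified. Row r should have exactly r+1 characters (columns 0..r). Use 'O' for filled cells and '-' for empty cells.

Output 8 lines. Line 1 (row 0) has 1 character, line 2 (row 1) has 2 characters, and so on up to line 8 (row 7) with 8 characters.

Answer: O
OO
O-O
OOOO
O---O
OO--OO
O-O-O-O
OOOOOOOO

Derivation:
r0=0: O
r1=1: OO
r2=10: O-O
r3=11: OOOO
r4=100: O---O
r5=101: OO--OO
r6=110: O-O-O-O
r7=111: OOOOOOOO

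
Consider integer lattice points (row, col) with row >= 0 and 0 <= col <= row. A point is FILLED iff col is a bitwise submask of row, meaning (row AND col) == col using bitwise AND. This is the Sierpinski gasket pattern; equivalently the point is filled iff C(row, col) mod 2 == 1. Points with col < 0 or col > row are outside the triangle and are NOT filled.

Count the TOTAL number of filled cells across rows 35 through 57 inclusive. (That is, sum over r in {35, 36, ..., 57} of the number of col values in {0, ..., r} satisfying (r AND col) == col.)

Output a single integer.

r35=100011 pc3: +8 =8
r36=100100 pc2: +4 =12
r37=100101 pc3: +8 =20
r38=100110 pc3: +8 =28
r39=100111 pc4: +16 =44
r40=101000 pc2: +4 =48
r41=101001 pc3: +8 =56
r42=101010 pc3: +8 =64
r43=101011 pc4: +16 =80
r44=101100 pc3: +8 =88
r45=101101 pc4: +16 =104
r46=101110 pc4: +16 =120
r47=101111 pc5: +32 =152
r48=110000 pc2: +4 =156
r49=110001 pc3: +8 =164
r50=110010 pc3: +8 =172
r51=110011 pc4: +16 =188
r52=110100 pc3: +8 =196
r53=110101 pc4: +16 =212
r54=110110 pc4: +16 =228
r55=110111 pc5: +32 =260
r56=111000 pc3: +8 =268
r57=111001 pc4: +16 =284

Answer: 284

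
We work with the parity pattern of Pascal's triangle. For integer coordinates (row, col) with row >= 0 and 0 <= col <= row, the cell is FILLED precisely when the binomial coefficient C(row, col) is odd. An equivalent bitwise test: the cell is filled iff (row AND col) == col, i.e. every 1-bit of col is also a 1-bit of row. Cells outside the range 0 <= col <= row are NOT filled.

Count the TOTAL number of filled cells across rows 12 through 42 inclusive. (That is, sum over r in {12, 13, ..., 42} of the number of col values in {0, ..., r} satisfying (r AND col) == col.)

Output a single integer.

r12=1100 pc2: +4 =4
r13=1101 pc3: +8 =12
r14=1110 pc3: +8 =20
r15=1111 pc4: +16 =36
r16=10000 pc1: +2 =38
r17=10001 pc2: +4 =42
r18=10010 pc2: +4 =46
r19=10011 pc3: +8 =54
r20=10100 pc2: +4 =58
r21=10101 pc3: +8 =66
r22=10110 pc3: +8 =74
r23=10111 pc4: +16 =90
r24=11000 pc2: +4 =94
r25=11001 pc3: +8 =102
r26=11010 pc3: +8 =110
r27=11011 pc4: +16 =126
r28=11100 pc3: +8 =134
r29=11101 pc4: +16 =150
r30=11110 pc4: +16 =166
r31=11111 pc5: +32 =198
r32=100000 pc1: +2 =200
r33=100001 pc2: +4 =204
r34=100010 pc2: +4 =208
r35=100011 pc3: +8 =216
r36=100100 pc2: +4 =220
r37=100101 pc3: +8 =228
r38=100110 pc3: +8 =236
r39=100111 pc4: +16 =252
r40=101000 pc2: +4 =256
r41=101001 pc3: +8 =264
r42=101010 pc3: +8 =272

Answer: 272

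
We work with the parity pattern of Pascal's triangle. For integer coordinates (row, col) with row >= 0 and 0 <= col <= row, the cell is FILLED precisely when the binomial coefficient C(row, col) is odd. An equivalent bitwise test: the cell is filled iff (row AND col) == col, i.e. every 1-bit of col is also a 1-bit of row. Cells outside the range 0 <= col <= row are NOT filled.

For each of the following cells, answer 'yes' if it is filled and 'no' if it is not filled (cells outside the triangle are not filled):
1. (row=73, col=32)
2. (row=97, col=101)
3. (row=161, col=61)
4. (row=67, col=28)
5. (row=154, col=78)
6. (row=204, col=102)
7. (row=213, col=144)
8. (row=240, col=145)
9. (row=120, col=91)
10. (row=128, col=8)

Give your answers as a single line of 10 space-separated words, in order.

Answer: no no no no no no yes no no no

Derivation:
(73,32): row=0b1001001, col=0b100000, row AND col = 0b0 = 0; 0 != 32 -> empty
(97,101): col outside [0, 97] -> not filled
(161,61): row=0b10100001, col=0b111101, row AND col = 0b100001 = 33; 33 != 61 -> empty
(67,28): row=0b1000011, col=0b11100, row AND col = 0b0 = 0; 0 != 28 -> empty
(154,78): row=0b10011010, col=0b1001110, row AND col = 0b1010 = 10; 10 != 78 -> empty
(204,102): row=0b11001100, col=0b1100110, row AND col = 0b1000100 = 68; 68 != 102 -> empty
(213,144): row=0b11010101, col=0b10010000, row AND col = 0b10010000 = 144; 144 == 144 -> filled
(240,145): row=0b11110000, col=0b10010001, row AND col = 0b10010000 = 144; 144 != 145 -> empty
(120,91): row=0b1111000, col=0b1011011, row AND col = 0b1011000 = 88; 88 != 91 -> empty
(128,8): row=0b10000000, col=0b1000, row AND col = 0b0 = 0; 0 != 8 -> empty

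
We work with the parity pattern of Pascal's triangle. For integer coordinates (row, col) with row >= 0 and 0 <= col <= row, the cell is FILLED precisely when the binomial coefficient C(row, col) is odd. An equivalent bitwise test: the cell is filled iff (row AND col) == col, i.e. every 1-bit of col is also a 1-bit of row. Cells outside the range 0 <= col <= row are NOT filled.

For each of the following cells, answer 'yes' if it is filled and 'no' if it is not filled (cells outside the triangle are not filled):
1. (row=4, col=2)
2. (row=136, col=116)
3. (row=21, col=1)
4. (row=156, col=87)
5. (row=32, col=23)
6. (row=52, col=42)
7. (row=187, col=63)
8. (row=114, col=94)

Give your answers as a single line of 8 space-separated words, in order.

Answer: no no yes no no no no no

Derivation:
(4,2): row=0b100, col=0b10, row AND col = 0b0 = 0; 0 != 2 -> empty
(136,116): row=0b10001000, col=0b1110100, row AND col = 0b0 = 0; 0 != 116 -> empty
(21,1): row=0b10101, col=0b1, row AND col = 0b1 = 1; 1 == 1 -> filled
(156,87): row=0b10011100, col=0b1010111, row AND col = 0b10100 = 20; 20 != 87 -> empty
(32,23): row=0b100000, col=0b10111, row AND col = 0b0 = 0; 0 != 23 -> empty
(52,42): row=0b110100, col=0b101010, row AND col = 0b100000 = 32; 32 != 42 -> empty
(187,63): row=0b10111011, col=0b111111, row AND col = 0b111011 = 59; 59 != 63 -> empty
(114,94): row=0b1110010, col=0b1011110, row AND col = 0b1010010 = 82; 82 != 94 -> empty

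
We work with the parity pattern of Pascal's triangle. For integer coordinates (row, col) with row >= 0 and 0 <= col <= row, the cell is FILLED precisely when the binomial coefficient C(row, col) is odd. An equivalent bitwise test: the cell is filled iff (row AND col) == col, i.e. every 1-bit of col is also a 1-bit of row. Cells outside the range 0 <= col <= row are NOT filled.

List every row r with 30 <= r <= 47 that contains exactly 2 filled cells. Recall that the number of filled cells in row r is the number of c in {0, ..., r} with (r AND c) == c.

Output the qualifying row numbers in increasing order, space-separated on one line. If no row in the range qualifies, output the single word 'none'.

Answer: 32

Derivation:
Row r has 2^popcount(r) filled cells, so we need popcount(r) = log2(2) = 1.
Scan r = 30..47 and keep those with exactly 1 one-bits:
r=30=11110 popcount=4 -> skip
r=31=11111 popcount=5 -> skip
r=32=100000 popcount=1 -> KEEP
r=33=100001 popcount=2 -> skip
r=34=100010 popcount=2 -> skip
r=35=100011 popcount=3 -> skip
r=36=100100 popcount=2 -> skip
r=37=100101 popcount=3 -> skip
r=38=100110 popcount=3 -> skip
r=39=100111 popcount=4 -> skip
r=40=101000 popcount=2 -> skip
r=41=101001 popcount=3 -> skip
r=42=101010 popcount=3 -> skip
r=43=101011 popcount=4 -> skip
r=44=101100 popcount=3 -> skip
r=45=101101 popcount=4 -> skip
r=46=101110 popcount=4 -> skip
r=47=101111 popcount=5 -> skip
Kept rows: 32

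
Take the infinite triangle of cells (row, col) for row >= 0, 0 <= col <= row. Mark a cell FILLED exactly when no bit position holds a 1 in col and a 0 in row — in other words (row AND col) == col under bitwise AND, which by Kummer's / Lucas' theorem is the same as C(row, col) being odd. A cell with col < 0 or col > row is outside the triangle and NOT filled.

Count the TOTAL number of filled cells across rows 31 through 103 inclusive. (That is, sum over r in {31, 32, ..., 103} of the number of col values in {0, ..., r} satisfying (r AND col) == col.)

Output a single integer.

r31=11111 pc5: +32 =32
r32=100000 pc1: +2 =34
r33=100001 pc2: +4 =38
r34=100010 pc2: +4 =42
r35=100011 pc3: +8 =50
r36=100100 pc2: +4 =54
r37=100101 pc3: +8 =62
r38=100110 pc3: +8 =70
r39=100111 pc4: +16 =86
r40=101000 pc2: +4 =90
r41=101001 pc3: +8 =98
r42=101010 pc3: +8 =106
r43=101011 pc4: +16 =122
r44=101100 pc3: +8 =130
r45=101101 pc4: +16 =146
r46=101110 pc4: +16 =162
r47=101111 pc5: +32 =194
r48=110000 pc2: +4 =198
r49=110001 pc3: +8 =206
r50=110010 pc3: +8 =214
r51=110011 pc4: +16 =230
r52=110100 pc3: +8 =238
r53=110101 pc4: +16 =254
r54=110110 pc4: +16 =270
r55=110111 pc5: +32 =302
r56=111000 pc3: +8 =310
r57=111001 pc4: +16 =326
r58=111010 pc4: +16 =342
r59=111011 pc5: +32 =374
r60=111100 pc4: +16 =390
r61=111101 pc5: +32 =422
r62=111110 pc5: +32 =454
r63=111111 pc6: +64 =518
r64=1000000 pc1: +2 =520
r65=1000001 pc2: +4 =524
r66=1000010 pc2: +4 =528
r67=1000011 pc3: +8 =536
r68=1000100 pc2: +4 =540
r69=1000101 pc3: +8 =548
r70=1000110 pc3: +8 =556
r71=1000111 pc4: +16 =572
r72=1001000 pc2: +4 =576
r73=1001001 pc3: +8 =584
r74=1001010 pc3: +8 =592
r75=1001011 pc4: +16 =608
r76=1001100 pc3: +8 =616
r77=1001101 pc4: +16 =632
r78=1001110 pc4: +16 =648
r79=1001111 pc5: +32 =680
r80=1010000 pc2: +4 =684
r81=1010001 pc3: +8 =692
r82=1010010 pc3: +8 =700
r83=1010011 pc4: +16 =716
r84=1010100 pc3: +8 =724
r85=1010101 pc4: +16 =740
r86=1010110 pc4: +16 =756
r87=1010111 pc5: +32 =788
r88=1011000 pc3: +8 =796
r89=1011001 pc4: +16 =812
r90=1011010 pc4: +16 =828
r91=1011011 pc5: +32 =860
r92=1011100 pc4: +16 =876
r93=1011101 pc5: +32 =908
r94=1011110 pc5: +32 =940
r95=1011111 pc6: +64 =1004
r96=1100000 pc2: +4 =1008
r97=1100001 pc3: +8 =1016
r98=1100010 pc3: +8 =1024
r99=1100011 pc4: +16 =1040
r100=1100100 pc3: +8 =1048
r101=1100101 pc4: +16 =1064
r102=1100110 pc4: +16 =1080
r103=1100111 pc5: +32 =1112

Answer: 1112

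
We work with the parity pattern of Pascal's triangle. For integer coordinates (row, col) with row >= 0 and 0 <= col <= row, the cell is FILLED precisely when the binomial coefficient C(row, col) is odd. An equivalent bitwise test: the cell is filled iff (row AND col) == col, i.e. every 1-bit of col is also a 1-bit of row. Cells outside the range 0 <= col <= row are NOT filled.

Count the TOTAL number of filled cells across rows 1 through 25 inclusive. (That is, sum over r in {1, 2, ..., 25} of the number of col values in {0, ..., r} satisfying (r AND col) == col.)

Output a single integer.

Answer: 146

Derivation:
r1=1 pc1: +2 =2
r2=10 pc1: +2 =4
r3=11 pc2: +4 =8
r4=100 pc1: +2 =10
r5=101 pc2: +4 =14
r6=110 pc2: +4 =18
r7=111 pc3: +8 =26
r8=1000 pc1: +2 =28
r9=1001 pc2: +4 =32
r10=1010 pc2: +4 =36
r11=1011 pc3: +8 =44
r12=1100 pc2: +4 =48
r13=1101 pc3: +8 =56
r14=1110 pc3: +8 =64
r15=1111 pc4: +16 =80
r16=10000 pc1: +2 =82
r17=10001 pc2: +4 =86
r18=10010 pc2: +4 =90
r19=10011 pc3: +8 =98
r20=10100 pc2: +4 =102
r21=10101 pc3: +8 =110
r22=10110 pc3: +8 =118
r23=10111 pc4: +16 =134
r24=11000 pc2: +4 =138
r25=11001 pc3: +8 =146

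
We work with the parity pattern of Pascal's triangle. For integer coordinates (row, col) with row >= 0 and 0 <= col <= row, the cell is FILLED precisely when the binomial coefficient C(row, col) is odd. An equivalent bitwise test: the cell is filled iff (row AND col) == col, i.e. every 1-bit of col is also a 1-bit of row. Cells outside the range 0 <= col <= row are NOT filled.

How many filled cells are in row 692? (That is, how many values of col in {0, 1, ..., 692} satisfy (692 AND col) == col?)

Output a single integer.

Answer: 32

Derivation:
692 in binary = 1010110100
popcount(692) = number of 1-bits in 1010110100 = 5
A col c satisfies (692 AND c) == c iff every set bit of c is also set in 692; each of the 5 set bits of 692 can independently be on or off in c.
count = 2^5 = 32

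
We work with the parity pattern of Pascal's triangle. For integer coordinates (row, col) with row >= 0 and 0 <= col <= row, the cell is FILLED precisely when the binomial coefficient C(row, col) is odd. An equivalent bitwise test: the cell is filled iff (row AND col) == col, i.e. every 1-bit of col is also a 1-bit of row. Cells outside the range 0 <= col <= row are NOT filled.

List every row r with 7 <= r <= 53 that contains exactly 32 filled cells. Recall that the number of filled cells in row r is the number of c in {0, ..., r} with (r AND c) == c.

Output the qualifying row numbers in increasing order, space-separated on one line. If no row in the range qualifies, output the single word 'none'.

Answer: 31 47

Derivation:
Row r has 2^popcount(r) filled cells, so we need popcount(r) = log2(32) = 5.
Scan r = 7..53 and keep those with exactly 5 one-bits:
r=7=111 popcount=3 -> skip
r=8=1000 popcount=1 -> skip
r=9=1001 popcount=2 -> skip
r=10=1010 popcount=2 -> skip
r=11=1011 popcount=3 -> skip
r=12=1100 popcount=2 -> skip
r=13=1101 popcount=3 -> skip
r=14=1110 popcount=3 -> skip
r=15=1111 popcount=4 -> skip
r=16=10000 popcount=1 -> skip
r=17=10001 popcount=2 -> skip
r=18=10010 popcount=2 -> skip
r=19=10011 popcount=3 -> skip
r=20=10100 popcount=2 -> skip
r=21=10101 popcount=3 -> skip
r=22=10110 popcount=3 -> skip
r=23=10111 popcount=4 -> skip
r=24=11000 popcount=2 -> skip
r=25=11001 popcount=3 -> skip
r=26=11010 popcount=3 -> skip
r=27=11011 popcount=4 -> skip
r=28=11100 popcount=3 -> skip
r=29=11101 popcount=4 -> skip
r=30=11110 popcount=4 -> skip
r=31=11111 popcount=5 -> KEEP
r=32=100000 popcount=1 -> skip
r=33=100001 popcount=2 -> skip
r=34=100010 popcount=2 -> skip
r=35=100011 popcount=3 -> skip
r=36=100100 popcount=2 -> skip
r=37=100101 popcount=3 -> skip
r=38=100110 popcount=3 -> skip
r=39=100111 popcount=4 -> skip
r=40=101000 popcount=2 -> skip
r=41=101001 popcount=3 -> skip
r=42=101010 popcount=3 -> skip
r=43=101011 popcount=4 -> skip
r=44=101100 popcount=3 -> skip
r=45=101101 popcount=4 -> skip
r=46=101110 popcount=4 -> skip
r=47=101111 popcount=5 -> KEEP
r=48=110000 popcount=2 -> skip
r=49=110001 popcount=3 -> skip
r=50=110010 popcount=3 -> skip
r=51=110011 popcount=4 -> skip
r=52=110100 popcount=3 -> skip
r=53=110101 popcount=4 -> skip
Kept rows: 31 47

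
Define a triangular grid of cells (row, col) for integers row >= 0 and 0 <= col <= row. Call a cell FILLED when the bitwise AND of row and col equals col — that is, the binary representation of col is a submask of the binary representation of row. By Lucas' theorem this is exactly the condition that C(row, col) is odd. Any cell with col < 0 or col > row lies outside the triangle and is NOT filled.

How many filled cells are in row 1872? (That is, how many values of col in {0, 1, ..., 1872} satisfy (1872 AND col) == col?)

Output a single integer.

Answer: 32

Derivation:
1872 in binary = 11101010000
popcount(1872) = number of 1-bits in 11101010000 = 5
A col c satisfies (1872 AND c) == c iff every set bit of c is also set in 1872; each of the 5 set bits of 1872 can independently be on or off in c.
count = 2^5 = 32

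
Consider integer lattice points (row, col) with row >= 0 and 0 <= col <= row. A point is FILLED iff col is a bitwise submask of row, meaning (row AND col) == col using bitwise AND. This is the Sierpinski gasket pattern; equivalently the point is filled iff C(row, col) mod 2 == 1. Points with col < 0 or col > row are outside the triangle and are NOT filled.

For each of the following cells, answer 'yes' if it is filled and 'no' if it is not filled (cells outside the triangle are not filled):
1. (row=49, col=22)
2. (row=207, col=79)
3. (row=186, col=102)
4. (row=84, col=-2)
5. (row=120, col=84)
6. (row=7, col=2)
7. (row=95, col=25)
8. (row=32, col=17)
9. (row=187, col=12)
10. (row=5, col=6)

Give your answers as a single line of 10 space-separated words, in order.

Answer: no yes no no no yes yes no no no

Derivation:
(49,22): row=0b110001, col=0b10110, row AND col = 0b10000 = 16; 16 != 22 -> empty
(207,79): row=0b11001111, col=0b1001111, row AND col = 0b1001111 = 79; 79 == 79 -> filled
(186,102): row=0b10111010, col=0b1100110, row AND col = 0b100010 = 34; 34 != 102 -> empty
(84,-2): col outside [0, 84] -> not filled
(120,84): row=0b1111000, col=0b1010100, row AND col = 0b1010000 = 80; 80 != 84 -> empty
(7,2): row=0b111, col=0b10, row AND col = 0b10 = 2; 2 == 2 -> filled
(95,25): row=0b1011111, col=0b11001, row AND col = 0b11001 = 25; 25 == 25 -> filled
(32,17): row=0b100000, col=0b10001, row AND col = 0b0 = 0; 0 != 17 -> empty
(187,12): row=0b10111011, col=0b1100, row AND col = 0b1000 = 8; 8 != 12 -> empty
(5,6): col outside [0, 5] -> not filled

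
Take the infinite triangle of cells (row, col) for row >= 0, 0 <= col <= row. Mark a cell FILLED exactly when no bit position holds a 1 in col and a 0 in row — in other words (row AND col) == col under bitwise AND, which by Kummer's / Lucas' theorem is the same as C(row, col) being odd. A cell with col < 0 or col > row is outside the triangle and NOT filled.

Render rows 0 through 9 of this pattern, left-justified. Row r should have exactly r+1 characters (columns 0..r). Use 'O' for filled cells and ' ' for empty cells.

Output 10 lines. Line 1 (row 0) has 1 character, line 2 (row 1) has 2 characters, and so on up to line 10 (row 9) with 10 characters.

r0=0: O
r1=1: OO
r2=10: O O
r3=11: OOOO
r4=100: O   O
r5=101: OO  OO
r6=110: O O O O
r7=111: OOOOOOOO
r8=1000: O       O
r9=1001: OO      OO

Answer: O
OO
O O
OOOO
O   O
OO  OO
O O O O
OOOOOOOO
O       O
OO      OO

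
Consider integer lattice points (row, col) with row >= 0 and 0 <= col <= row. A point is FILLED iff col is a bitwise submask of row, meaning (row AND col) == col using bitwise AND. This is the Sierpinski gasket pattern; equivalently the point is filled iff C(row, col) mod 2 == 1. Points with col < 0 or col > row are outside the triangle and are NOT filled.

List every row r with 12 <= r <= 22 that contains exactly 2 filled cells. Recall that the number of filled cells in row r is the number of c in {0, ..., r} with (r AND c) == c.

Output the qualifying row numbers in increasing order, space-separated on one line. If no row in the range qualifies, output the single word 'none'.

Answer: 16

Derivation:
Row r has 2^popcount(r) filled cells, so we need popcount(r) = log2(2) = 1.
Scan r = 12..22 and keep those with exactly 1 one-bits:
r=12=1100 popcount=2 -> skip
r=13=1101 popcount=3 -> skip
r=14=1110 popcount=3 -> skip
r=15=1111 popcount=4 -> skip
r=16=10000 popcount=1 -> KEEP
r=17=10001 popcount=2 -> skip
r=18=10010 popcount=2 -> skip
r=19=10011 popcount=3 -> skip
r=20=10100 popcount=2 -> skip
r=21=10101 popcount=3 -> skip
r=22=10110 popcount=3 -> skip
Kept rows: 16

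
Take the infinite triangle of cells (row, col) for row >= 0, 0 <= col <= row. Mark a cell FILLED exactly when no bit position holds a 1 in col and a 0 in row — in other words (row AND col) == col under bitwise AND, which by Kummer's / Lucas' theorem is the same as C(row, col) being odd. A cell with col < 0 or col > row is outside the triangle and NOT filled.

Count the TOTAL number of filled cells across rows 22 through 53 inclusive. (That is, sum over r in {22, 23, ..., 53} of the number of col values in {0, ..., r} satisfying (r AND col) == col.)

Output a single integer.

r22=10110 pc3: +8 =8
r23=10111 pc4: +16 =24
r24=11000 pc2: +4 =28
r25=11001 pc3: +8 =36
r26=11010 pc3: +8 =44
r27=11011 pc4: +16 =60
r28=11100 pc3: +8 =68
r29=11101 pc4: +16 =84
r30=11110 pc4: +16 =100
r31=11111 pc5: +32 =132
r32=100000 pc1: +2 =134
r33=100001 pc2: +4 =138
r34=100010 pc2: +4 =142
r35=100011 pc3: +8 =150
r36=100100 pc2: +4 =154
r37=100101 pc3: +8 =162
r38=100110 pc3: +8 =170
r39=100111 pc4: +16 =186
r40=101000 pc2: +4 =190
r41=101001 pc3: +8 =198
r42=101010 pc3: +8 =206
r43=101011 pc4: +16 =222
r44=101100 pc3: +8 =230
r45=101101 pc4: +16 =246
r46=101110 pc4: +16 =262
r47=101111 pc5: +32 =294
r48=110000 pc2: +4 =298
r49=110001 pc3: +8 =306
r50=110010 pc3: +8 =314
r51=110011 pc4: +16 =330
r52=110100 pc3: +8 =338
r53=110101 pc4: +16 =354

Answer: 354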